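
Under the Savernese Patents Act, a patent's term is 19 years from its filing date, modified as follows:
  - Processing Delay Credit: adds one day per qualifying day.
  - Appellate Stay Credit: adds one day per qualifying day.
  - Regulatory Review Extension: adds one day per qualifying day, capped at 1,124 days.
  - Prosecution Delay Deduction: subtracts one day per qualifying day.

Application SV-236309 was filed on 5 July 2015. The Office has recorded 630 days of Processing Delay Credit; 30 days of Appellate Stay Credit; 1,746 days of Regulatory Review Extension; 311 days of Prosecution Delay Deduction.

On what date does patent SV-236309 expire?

Base term: filing date + 19 years → 5 July 2034.
Processing Delay Credit: +630 days → 26 March 2036.
Appellate Stay Credit: +30 days → 25 April 2036.
Regulatory Review Extension: 1746 days claimed exceeds the 1124-day cap, so +1124 days → 24 May 2039.
Prosecution Delay Deduction: −311 days → 17 July 2038.

2038-07-17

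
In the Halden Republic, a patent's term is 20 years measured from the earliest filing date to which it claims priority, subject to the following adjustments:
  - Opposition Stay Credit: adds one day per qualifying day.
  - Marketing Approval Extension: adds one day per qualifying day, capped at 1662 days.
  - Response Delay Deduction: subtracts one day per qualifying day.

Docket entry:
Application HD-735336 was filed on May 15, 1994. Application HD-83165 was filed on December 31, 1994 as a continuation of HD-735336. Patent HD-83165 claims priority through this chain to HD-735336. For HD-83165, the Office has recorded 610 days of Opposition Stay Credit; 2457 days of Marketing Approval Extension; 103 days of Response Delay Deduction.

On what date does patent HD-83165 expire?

2020-04-22

Earliest priority filing: 15 May 1994.
Base term: 15 May 1994 + 20 years → 15 May 2014.
Opposition Stay Credit: +610 days → 15 January 2016.
Marketing Approval Extension: 2457 days claimed exceeds the 1662-day cap, so +1662 days → 3 August 2020.
Response Delay Deduction: −103 days → 22 April 2020.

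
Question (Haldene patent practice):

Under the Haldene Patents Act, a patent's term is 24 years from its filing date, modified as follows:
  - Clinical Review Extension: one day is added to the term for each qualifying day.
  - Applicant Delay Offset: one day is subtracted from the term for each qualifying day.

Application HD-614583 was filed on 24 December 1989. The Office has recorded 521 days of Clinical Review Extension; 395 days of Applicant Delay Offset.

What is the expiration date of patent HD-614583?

2014-04-29

Base term: filing date + 24 years → 24 December 2013.
Clinical Review Extension: +521 days → 29 May 2015.
Applicant Delay Offset: −395 days → 29 April 2014.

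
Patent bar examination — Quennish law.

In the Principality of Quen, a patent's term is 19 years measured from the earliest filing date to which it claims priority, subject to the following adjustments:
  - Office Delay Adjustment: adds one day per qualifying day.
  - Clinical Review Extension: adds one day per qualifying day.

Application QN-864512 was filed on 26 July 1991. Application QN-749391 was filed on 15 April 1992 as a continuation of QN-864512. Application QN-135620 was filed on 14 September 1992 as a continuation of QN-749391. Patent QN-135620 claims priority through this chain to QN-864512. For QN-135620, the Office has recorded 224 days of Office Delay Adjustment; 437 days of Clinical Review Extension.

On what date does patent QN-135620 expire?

Earliest priority filing: 26 July 1991.
Base term: 26 July 1991 + 19 years → 26 July 2010.
Office Delay Adjustment: +224 days → 7 March 2011.
Clinical Review Extension: +437 days → 17 May 2012.

2012-05-17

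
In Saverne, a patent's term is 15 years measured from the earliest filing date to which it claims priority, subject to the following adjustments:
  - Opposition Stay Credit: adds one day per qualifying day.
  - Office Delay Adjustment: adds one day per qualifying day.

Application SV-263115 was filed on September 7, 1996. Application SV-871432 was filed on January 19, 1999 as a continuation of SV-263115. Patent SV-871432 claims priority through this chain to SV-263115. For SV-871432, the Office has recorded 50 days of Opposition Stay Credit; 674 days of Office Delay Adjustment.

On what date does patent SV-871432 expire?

2013-08-31

Earliest priority filing: 7 September 1996.
Base term: 7 September 1996 + 15 years → 7 September 2011.
Opposition Stay Credit: +50 days → 27 October 2011.
Office Delay Adjustment: +674 days → 31 August 2013.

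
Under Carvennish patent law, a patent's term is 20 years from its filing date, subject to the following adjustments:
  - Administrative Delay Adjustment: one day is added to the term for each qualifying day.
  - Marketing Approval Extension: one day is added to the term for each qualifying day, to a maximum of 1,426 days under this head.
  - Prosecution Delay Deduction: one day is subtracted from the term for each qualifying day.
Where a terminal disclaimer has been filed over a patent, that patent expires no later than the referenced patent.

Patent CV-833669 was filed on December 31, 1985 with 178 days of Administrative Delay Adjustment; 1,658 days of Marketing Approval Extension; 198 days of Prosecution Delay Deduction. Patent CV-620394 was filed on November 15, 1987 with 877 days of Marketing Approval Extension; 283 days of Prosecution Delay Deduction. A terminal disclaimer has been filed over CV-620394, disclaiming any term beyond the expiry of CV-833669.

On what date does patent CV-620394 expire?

Natural term of CV-620394:
  Base: filing + 20 years → 15 November 2007.
  Marketing Approval Extension: 877 days (within the 1426-day cap) → +877 days → 10 April 2010.
  Prosecution Delay Deduction: −283 days → 1 July 2009.
Expiry of referenced patent CV-833669:
  Base: filing + 20 years → 31 December 2005.
  Administrative Delay Adjustment: +178 days → 27 June 2006.
  Marketing Approval Extension: 1658 days claimed exceeds the 1426-day cap, so +1426 days → 23 May 2010.
  Prosecution Delay Deduction: −198 days → 6 November 2009.
Terminal disclaimer: CV-620394 expires on the earlier of 1 July 2009 and 6 November 2009.

July 1, 2009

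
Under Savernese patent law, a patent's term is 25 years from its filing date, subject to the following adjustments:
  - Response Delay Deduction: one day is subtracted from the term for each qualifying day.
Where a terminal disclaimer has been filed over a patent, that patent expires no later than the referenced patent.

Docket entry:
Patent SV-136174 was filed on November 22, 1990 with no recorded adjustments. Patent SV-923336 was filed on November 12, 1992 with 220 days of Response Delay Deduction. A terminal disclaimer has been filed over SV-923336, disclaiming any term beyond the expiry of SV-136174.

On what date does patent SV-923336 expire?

Natural term of SV-923336:
  Base: filing + 25 years → 12 November 2017.
  Response Delay Deduction: −220 days → 6 April 2017.
Expiry of referenced patent SV-136174:
  Base: filing + 25 years → 22 November 2015.
Terminal disclaimer: SV-923336 expires on the earlier of 6 April 2017 and 22 November 2015.

November 22, 2015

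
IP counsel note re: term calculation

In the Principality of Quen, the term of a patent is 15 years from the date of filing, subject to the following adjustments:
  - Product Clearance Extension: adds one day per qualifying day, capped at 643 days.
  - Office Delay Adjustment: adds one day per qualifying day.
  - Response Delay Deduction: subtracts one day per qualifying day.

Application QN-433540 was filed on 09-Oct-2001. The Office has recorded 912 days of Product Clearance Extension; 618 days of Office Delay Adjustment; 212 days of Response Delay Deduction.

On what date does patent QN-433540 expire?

2019-08-24

Base term: filing date + 15 years → 9 October 2016.
Product Clearance Extension: 912 days claimed exceeds the 643-day cap, so +643 days → 14 July 2018.
Office Delay Adjustment: +618 days → 23 March 2020.
Response Delay Deduction: −212 days → 24 August 2019.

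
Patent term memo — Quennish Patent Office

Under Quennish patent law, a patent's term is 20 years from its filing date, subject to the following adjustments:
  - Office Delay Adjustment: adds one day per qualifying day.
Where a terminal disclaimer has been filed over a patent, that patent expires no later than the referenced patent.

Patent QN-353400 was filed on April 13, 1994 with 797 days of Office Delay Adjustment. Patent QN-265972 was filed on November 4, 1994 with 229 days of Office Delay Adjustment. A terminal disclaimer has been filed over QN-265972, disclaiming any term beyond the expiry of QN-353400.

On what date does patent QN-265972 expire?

June 21, 2015

Natural term of QN-265972:
  Base: filing + 20 years → 4 November 2014.
  Office Delay Adjustment: +229 days → 21 June 2015.
Expiry of referenced patent QN-353400:
  Base: filing + 20 years → 13 April 2014.
  Office Delay Adjustment: +797 days → 18 June 2016.
Terminal disclaimer: QN-265972 expires on the earlier of 21 June 2015 and 18 June 2016.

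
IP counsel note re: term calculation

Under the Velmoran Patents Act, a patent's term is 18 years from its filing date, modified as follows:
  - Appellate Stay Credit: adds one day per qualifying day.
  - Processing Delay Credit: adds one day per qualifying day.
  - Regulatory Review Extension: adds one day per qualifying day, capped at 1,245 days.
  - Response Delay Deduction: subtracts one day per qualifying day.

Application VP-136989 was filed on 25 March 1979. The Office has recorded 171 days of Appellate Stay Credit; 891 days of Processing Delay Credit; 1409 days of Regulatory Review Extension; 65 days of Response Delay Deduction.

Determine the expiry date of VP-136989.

Base term: filing date + 18 years → 25 March 1997.
Appellate Stay Credit: +171 days → 12 September 1997.
Processing Delay Credit: +891 days → 20 February 2000.
Regulatory Review Extension: 1409 days claimed exceeds the 1245-day cap, so +1245 days → 19 July 2003.
Response Delay Deduction: −65 days → 15 May 2003.

May 15, 2003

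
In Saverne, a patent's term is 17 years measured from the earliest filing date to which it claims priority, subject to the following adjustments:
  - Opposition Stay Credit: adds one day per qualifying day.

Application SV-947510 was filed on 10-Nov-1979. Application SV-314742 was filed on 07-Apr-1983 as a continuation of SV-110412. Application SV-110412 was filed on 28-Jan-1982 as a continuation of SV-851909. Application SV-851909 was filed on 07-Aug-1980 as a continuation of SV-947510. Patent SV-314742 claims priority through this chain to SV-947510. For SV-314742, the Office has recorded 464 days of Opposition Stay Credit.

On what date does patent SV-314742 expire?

Earliest priority filing: 10 November 1979.
Base term: 10 November 1979 + 17 years → 10 November 1996.
Opposition Stay Credit: +464 days → 17 February 1998.

February 17, 1998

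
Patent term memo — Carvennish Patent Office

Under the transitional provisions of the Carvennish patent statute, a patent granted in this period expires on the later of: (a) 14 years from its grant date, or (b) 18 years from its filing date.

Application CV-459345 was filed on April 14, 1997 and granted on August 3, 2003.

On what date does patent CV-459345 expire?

(a) grant + 14 years → 3 August 2017.
(b) filing + 18 years → 14 April 2015.
Later of the two: 3 August 2017.

August 3, 2017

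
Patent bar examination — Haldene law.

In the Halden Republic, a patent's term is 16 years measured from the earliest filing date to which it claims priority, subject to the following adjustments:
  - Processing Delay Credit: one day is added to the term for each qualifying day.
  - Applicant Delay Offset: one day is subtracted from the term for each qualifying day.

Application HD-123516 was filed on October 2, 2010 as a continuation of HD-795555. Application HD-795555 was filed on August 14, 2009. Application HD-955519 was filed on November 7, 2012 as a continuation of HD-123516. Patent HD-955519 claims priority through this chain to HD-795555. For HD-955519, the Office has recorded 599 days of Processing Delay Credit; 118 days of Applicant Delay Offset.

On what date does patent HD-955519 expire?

Earliest priority filing: 14 August 2009.
Base term: 14 August 2009 + 16 years → 14 August 2025.
Processing Delay Credit: +599 days → 5 April 2027.
Applicant Delay Offset: −118 days → 8 December 2026.

December 8, 2026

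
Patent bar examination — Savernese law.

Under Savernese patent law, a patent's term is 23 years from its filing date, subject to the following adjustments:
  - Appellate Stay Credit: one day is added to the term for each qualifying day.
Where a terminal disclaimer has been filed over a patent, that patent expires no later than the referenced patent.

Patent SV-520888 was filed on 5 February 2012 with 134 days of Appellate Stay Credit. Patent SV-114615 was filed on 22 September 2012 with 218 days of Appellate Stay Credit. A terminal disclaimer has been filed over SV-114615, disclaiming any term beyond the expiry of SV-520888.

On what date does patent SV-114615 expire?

2035-06-19

Natural term of SV-114615:
  Base: filing + 23 years → 22 September 2035.
  Appellate Stay Credit: +218 days → 27 April 2036.
Expiry of referenced patent SV-520888:
  Base: filing + 23 years → 5 February 2035.
  Appellate Stay Credit: +134 days → 19 June 2035.
Terminal disclaimer: SV-114615 expires on the earlier of 27 April 2036 and 19 June 2035.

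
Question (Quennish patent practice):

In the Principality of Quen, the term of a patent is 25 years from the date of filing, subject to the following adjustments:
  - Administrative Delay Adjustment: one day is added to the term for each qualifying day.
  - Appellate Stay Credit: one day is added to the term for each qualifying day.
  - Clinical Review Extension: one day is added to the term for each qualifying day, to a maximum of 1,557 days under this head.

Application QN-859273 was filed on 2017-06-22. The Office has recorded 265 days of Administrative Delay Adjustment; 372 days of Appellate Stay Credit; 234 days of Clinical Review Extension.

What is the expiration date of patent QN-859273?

November 9, 2044

Base term: filing date + 25 years → 22 June 2042.
Administrative Delay Adjustment: +265 days → 14 March 2043.
Appellate Stay Credit: +372 days → 20 March 2044.
Clinical Review Extension: 234 days (within the 1557-day cap) → +234 days → 9 November 2044.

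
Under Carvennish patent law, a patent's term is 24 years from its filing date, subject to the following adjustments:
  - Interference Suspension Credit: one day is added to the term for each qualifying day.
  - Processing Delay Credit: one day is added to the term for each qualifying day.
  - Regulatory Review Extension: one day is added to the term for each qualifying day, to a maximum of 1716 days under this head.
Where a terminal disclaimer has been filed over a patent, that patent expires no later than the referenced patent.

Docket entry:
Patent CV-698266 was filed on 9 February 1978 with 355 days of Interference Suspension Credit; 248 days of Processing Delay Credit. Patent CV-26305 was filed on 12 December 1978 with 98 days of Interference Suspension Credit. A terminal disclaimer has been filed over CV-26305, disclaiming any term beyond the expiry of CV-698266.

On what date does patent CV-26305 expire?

Natural term of CV-26305:
  Base: filing + 24 years → 12 December 2002.
  Interference Suspension Credit: +98 days → 20 March 2003.
Expiry of referenced patent CV-698266:
  Base: filing + 24 years → 9 February 2002.
  Interference Suspension Credit: +355 days → 30 January 2003.
  Processing Delay Credit: +248 days → 5 October 2003.
Terminal disclaimer: CV-26305 expires on the earlier of 20 March 2003 and 5 October 2003.

March 20, 2003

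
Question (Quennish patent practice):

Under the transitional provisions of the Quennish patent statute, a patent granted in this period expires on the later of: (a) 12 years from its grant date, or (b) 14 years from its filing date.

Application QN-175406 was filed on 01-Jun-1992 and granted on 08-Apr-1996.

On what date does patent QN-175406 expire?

(a) grant + 12 years → 8 April 2008.
(b) filing + 14 years → 1 June 2006.
Later of the two: 8 April 2008.

April 8, 2008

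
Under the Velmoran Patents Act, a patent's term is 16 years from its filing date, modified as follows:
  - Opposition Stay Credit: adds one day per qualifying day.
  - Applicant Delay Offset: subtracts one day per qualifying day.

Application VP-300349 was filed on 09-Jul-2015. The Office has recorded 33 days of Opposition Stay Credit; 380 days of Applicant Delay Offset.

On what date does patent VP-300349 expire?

Base term: filing date + 16 years → 9 July 2031.
Opposition Stay Credit: +33 days → 11 August 2031.
Applicant Delay Offset: −380 days → 27 July 2030.

2030-07-27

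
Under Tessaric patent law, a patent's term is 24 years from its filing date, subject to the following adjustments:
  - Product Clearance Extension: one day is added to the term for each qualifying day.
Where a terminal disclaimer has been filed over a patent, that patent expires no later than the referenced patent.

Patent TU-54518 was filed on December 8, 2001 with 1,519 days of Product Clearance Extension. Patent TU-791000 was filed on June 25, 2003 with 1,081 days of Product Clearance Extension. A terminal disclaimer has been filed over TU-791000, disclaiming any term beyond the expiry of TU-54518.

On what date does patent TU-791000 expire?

Natural term of TU-791000:
  Base: filing + 24 years → 25 June 2027.
  Product Clearance Extension: +1081 days → 10 June 2030.
Expiry of referenced patent TU-54518:
  Base: filing + 24 years → 8 December 2025.
  Product Clearance Extension: +1519 days → 4 February 2030.
Terminal disclaimer: TU-791000 expires on the earlier of 10 June 2030 and 4 February 2030.

February 4, 2030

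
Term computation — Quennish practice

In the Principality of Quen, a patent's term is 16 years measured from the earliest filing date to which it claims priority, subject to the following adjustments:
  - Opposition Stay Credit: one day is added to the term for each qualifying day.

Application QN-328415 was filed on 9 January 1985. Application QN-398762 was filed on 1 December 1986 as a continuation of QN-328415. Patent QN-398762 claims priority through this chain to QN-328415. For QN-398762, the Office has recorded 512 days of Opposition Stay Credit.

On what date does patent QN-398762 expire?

Earliest priority filing: 9 January 1985.
Base term: 9 January 1985 + 16 years → 9 January 2001.
Opposition Stay Credit: +512 days → 5 June 2002.

June 5, 2002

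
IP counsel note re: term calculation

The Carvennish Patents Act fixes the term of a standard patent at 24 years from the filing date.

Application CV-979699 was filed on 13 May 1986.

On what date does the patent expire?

Filing date + 24 years → 13 May 2010.

May 13, 2010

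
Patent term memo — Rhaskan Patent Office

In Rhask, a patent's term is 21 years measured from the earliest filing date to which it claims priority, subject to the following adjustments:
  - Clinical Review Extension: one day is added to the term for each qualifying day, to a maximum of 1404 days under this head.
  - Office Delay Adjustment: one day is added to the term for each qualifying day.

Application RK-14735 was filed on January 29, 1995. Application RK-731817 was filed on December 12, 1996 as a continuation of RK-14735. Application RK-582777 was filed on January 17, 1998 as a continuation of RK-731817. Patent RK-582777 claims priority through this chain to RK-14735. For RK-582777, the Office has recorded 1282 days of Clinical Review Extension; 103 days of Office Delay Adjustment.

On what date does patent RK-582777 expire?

Earliest priority filing: 29 January 1995.
Base term: 29 January 1995 + 21 years → 29 January 2016.
Clinical Review Extension: 1282 days (within the 1404-day cap) → +1282 days → 3 August 2019.
Office Delay Adjustment: +103 days → 14 November 2019.

2019-11-14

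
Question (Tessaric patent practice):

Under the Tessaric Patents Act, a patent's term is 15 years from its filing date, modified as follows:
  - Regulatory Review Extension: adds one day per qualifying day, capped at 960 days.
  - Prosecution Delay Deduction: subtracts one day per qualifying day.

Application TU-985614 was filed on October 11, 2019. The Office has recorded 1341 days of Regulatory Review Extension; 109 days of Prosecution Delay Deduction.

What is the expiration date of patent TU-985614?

2037-02-08

Base term: filing date + 15 years → 11 October 2034.
Regulatory Review Extension: 1341 days claimed exceeds the 960-day cap, so +960 days → 28 May 2037.
Prosecution Delay Deduction: −109 days → 8 February 2037.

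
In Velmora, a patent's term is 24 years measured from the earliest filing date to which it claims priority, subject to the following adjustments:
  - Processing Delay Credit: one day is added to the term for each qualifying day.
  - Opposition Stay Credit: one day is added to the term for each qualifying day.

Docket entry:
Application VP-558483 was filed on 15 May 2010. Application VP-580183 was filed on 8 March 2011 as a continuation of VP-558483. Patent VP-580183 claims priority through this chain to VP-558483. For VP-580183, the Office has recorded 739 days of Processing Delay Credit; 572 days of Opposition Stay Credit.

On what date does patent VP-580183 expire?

2037-12-16

Earliest priority filing: 15 May 2010.
Base term: 15 May 2010 + 24 years → 15 May 2034.
Processing Delay Credit: +739 days → 23 May 2036.
Opposition Stay Credit: +572 days → 16 December 2037.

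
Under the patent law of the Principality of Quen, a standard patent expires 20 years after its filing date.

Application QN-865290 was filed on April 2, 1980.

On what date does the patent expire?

Filing date + 20 years → 2 April 2000.

April 2, 2000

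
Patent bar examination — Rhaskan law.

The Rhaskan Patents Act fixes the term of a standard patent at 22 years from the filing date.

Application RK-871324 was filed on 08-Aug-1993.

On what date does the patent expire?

Filing date + 22 years → 8 August 2015.

August 8, 2015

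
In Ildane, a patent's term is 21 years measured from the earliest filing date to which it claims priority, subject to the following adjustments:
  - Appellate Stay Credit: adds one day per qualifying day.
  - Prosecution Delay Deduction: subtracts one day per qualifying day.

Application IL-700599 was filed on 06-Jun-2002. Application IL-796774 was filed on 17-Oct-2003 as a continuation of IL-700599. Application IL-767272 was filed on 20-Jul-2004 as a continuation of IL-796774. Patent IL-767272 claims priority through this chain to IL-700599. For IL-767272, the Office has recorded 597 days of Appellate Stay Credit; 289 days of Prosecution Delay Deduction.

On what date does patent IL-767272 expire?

April 9, 2024

Earliest priority filing: 6 June 2002.
Base term: 6 June 2002 + 21 years → 6 June 2023.
Appellate Stay Credit: +597 days → 23 January 2025.
Prosecution Delay Deduction: −289 days → 9 April 2024.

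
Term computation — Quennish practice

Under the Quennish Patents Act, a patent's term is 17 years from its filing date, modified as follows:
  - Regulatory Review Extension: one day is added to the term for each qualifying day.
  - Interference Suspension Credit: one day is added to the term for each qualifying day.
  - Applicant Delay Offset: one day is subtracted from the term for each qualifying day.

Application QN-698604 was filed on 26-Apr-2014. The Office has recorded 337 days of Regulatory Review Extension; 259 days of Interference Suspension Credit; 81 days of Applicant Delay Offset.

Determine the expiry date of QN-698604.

Base term: filing date + 17 years → 26 April 2031.
Regulatory Review Extension: +337 days → 28 March 2032.
Interference Suspension Credit: +259 days → 12 December 2032.
Applicant Delay Offset: −81 days → 22 September 2032.

September 22, 2032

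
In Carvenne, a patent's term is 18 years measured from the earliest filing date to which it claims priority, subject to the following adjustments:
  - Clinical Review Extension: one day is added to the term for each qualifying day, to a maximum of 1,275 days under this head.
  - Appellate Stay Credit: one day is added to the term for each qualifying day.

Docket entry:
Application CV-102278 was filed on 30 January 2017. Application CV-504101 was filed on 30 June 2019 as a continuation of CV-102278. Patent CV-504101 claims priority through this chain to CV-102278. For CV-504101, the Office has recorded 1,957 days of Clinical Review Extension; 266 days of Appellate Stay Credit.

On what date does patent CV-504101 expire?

Earliest priority filing: 30 January 2017.
Base term: 30 January 2017 + 18 years → 30 January 2035.
Clinical Review Extension: 1957 days claimed exceeds the 1275-day cap, so +1275 days → 28 July 2038.
Appellate Stay Credit: +266 days → 20 April 2039.

April 20, 2039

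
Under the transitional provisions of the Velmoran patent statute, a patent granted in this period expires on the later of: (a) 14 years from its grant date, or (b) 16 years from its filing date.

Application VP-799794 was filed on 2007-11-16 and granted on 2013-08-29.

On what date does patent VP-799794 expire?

(a) grant + 14 years → 29 August 2027.
(b) filing + 16 years → 16 November 2023.
Later of the two: 29 August 2027.

2027-08-29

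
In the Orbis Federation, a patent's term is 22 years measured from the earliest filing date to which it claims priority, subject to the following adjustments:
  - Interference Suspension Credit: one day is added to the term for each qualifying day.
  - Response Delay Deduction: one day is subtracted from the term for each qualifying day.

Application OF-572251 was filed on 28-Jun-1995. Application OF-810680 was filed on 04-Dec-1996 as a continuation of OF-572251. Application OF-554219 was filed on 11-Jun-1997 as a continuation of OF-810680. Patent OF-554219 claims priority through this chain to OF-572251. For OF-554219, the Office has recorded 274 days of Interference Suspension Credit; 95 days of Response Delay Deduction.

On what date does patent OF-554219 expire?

December 24, 2017

Earliest priority filing: 28 June 1995.
Base term: 28 June 1995 + 22 years → 28 June 2017.
Interference Suspension Credit: +274 days → 29 March 2018.
Response Delay Deduction: −95 days → 24 December 2017.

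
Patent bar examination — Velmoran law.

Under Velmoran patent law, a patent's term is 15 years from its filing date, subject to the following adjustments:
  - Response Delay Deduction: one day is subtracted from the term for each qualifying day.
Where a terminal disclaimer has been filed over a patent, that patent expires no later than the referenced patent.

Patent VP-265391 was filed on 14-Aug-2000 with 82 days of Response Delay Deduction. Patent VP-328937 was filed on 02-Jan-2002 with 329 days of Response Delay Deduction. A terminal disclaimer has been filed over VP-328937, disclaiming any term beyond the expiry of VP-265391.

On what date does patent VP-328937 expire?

2015-05-24

Natural term of VP-328937:
  Base: filing + 15 years → 2 January 2017.
  Response Delay Deduction: −329 days → 8 February 2016.
Expiry of referenced patent VP-265391:
  Base: filing + 15 years → 14 August 2015.
  Response Delay Deduction: −82 days → 24 May 2015.
Terminal disclaimer: VP-328937 expires on the earlier of 8 February 2016 and 24 May 2015.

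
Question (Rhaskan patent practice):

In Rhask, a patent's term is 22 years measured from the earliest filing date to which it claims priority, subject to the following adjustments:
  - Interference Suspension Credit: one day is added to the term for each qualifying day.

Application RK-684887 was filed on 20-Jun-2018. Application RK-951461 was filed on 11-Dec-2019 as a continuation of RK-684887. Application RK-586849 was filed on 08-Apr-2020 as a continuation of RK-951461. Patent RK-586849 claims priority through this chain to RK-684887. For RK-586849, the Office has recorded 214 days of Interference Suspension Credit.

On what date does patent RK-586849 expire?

2041-01-20

Earliest priority filing: 20 June 2018.
Base term: 20 June 2018 + 22 years → 20 June 2040.
Interference Suspension Credit: +214 days → 20 January 2041.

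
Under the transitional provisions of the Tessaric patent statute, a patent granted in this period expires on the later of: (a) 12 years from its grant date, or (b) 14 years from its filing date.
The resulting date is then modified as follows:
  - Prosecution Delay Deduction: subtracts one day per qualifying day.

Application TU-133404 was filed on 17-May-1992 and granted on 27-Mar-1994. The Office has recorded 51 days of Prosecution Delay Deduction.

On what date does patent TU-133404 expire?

March 27, 2006

(a) grant + 12 years → 27 March 2006.
(b) filing + 14 years → 17 May 2006.
Later of the two: 17 May 2006.
Prosecution Delay Deduction: −51 days → 27 March 2006.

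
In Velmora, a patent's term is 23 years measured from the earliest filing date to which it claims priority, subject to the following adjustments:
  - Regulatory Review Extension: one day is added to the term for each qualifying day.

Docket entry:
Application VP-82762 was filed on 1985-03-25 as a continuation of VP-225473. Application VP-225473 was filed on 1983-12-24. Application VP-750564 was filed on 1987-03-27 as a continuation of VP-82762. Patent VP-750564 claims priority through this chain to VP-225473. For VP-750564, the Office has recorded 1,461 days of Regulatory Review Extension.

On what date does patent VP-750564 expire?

2010-12-24

Earliest priority filing: 24 December 1983.
Base term: 24 December 1983 + 23 years → 24 December 2006.
Regulatory Review Extension: +1461 days → 24 December 2010.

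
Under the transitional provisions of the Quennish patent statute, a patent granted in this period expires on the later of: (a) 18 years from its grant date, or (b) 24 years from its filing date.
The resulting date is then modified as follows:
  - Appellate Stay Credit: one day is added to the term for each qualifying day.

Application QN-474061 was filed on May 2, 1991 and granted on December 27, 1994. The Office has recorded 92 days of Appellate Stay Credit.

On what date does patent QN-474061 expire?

August 2, 2015

(a) grant + 18 years → 27 December 2012.
(b) filing + 24 years → 2 May 2015.
Later of the two: 2 May 2015.
Appellate Stay Credit: +92 days → 2 August 2015.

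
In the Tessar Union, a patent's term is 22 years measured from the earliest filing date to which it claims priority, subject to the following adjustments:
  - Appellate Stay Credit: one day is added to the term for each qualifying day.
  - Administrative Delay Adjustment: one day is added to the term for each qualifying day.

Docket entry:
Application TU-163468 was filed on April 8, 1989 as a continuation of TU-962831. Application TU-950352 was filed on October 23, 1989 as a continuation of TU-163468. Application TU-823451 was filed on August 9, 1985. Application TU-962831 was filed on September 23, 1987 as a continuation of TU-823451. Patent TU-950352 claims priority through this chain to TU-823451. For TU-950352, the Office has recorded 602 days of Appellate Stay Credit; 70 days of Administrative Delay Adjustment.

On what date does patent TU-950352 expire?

June 11, 2009

Earliest priority filing: 9 August 1985.
Base term: 9 August 1985 + 22 years → 9 August 2007.
Appellate Stay Credit: +602 days → 2 April 2009.
Administrative Delay Adjustment: +70 days → 11 June 2009.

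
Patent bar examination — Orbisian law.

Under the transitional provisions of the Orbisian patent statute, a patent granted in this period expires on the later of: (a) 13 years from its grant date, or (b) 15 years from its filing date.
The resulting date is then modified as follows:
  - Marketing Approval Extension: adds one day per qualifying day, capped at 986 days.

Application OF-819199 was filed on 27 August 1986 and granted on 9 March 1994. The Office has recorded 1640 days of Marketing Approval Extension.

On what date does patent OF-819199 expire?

2009-11-19

(a) grant + 13 years → 9 March 2007.
(b) filing + 15 years → 27 August 2001.
Later of the two: 9 March 2007.
Marketing Approval Extension: 1640 days claimed exceeds the 986-day cap, so +986 days → 19 November 2009.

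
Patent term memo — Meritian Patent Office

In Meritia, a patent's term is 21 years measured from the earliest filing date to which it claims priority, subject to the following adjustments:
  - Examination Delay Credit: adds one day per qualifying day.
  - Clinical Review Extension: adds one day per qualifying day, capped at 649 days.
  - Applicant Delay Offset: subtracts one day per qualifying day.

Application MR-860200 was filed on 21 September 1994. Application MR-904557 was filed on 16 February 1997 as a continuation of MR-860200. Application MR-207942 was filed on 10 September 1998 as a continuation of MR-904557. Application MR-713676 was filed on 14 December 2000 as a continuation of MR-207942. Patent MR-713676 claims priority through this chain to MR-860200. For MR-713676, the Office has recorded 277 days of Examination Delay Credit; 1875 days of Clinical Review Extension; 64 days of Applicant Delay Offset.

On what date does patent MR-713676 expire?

January 30, 2018

Earliest priority filing: 21 September 1994.
Base term: 21 September 1994 + 21 years → 21 September 2015.
Examination Delay Credit: +277 days → 24 June 2016.
Clinical Review Extension: 1875 days claimed exceeds the 649-day cap, so +649 days → 4 April 2018.
Applicant Delay Offset: −64 days → 30 January 2018.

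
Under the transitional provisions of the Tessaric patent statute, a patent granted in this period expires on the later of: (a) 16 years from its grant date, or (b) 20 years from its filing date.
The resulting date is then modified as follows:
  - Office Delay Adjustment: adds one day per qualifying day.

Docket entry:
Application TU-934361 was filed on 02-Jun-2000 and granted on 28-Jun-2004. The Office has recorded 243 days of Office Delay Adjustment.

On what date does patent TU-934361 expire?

2021-02-26

(a) grant + 16 years → 28 June 2020.
(b) filing + 20 years → 2 June 2020.
Later of the two: 28 June 2020.
Office Delay Adjustment: +243 days → 26 February 2021.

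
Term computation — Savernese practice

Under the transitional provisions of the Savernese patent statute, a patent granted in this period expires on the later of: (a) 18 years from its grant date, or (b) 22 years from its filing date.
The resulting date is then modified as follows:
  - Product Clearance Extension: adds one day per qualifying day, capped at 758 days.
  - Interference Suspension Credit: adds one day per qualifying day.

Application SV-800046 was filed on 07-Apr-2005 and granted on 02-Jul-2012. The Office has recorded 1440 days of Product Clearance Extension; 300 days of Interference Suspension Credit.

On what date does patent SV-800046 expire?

(a) grant + 18 years → 2 July 2030.
(b) filing + 22 years → 7 April 2027.
Later of the two: 2 July 2030.
Product Clearance Extension: 1440 days claimed exceeds the 758-day cap, so +758 days → 29 July 2032.
Interference Suspension Credit: +300 days → 25 May 2033.

May 25, 2033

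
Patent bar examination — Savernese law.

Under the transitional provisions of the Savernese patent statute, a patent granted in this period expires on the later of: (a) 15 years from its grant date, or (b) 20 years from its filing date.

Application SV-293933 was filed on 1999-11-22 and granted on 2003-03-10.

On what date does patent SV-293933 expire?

November 22, 2019

(a) grant + 15 years → 10 March 2018.
(b) filing + 20 years → 22 November 2019.
Later of the two: 22 November 2019.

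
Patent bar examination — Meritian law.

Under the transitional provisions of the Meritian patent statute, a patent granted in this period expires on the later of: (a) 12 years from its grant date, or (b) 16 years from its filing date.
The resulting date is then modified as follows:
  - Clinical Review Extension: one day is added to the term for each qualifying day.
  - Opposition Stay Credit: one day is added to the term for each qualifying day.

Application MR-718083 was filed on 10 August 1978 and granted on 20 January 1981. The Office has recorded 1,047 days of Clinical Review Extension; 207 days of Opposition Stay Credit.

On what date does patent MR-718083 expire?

(a) grant + 12 years → 20 January 1993.
(b) filing + 16 years → 10 August 1994.
Later of the two: 10 August 1994.
Clinical Review Extension: +1047 days → 22 June 1997.
Opposition Stay Credit: +207 days → 15 January 1998.

January 15, 1998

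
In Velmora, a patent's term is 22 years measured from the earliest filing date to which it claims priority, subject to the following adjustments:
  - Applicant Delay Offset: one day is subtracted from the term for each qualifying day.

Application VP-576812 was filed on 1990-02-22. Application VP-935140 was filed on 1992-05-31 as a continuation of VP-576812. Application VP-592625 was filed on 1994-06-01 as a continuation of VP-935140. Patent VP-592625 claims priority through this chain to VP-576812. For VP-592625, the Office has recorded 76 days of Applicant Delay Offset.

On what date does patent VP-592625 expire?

Earliest priority filing: 22 February 1990.
Base term: 22 February 1990 + 22 years → 22 February 2012.
Applicant Delay Offset: −76 days → 8 December 2011.

2011-12-08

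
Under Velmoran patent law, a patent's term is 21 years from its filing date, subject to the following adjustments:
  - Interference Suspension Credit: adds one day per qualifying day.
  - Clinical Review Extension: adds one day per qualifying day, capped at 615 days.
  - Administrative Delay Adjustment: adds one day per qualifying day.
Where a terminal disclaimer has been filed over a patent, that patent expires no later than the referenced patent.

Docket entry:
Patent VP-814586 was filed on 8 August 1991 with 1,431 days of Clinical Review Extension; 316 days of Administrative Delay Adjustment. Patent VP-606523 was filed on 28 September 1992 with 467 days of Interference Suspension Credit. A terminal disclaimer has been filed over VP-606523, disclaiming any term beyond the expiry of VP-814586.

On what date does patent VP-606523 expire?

Natural term of VP-606523:
  Base: filing + 21 years → 28 September 2013.
  Interference Suspension Credit: +467 days → 8 January 2015.
Expiry of referenced patent VP-814586:
  Base: filing + 21 years → 8 August 2012.
  Clinical Review Extension: 1431 days claimed exceeds the 615-day cap, so +615 days → 15 April 2014.
  Administrative Delay Adjustment: +316 days → 25 February 2015.
Terminal disclaimer: VP-606523 expires on the earlier of 8 January 2015 and 25 February 2015.

January 8, 2015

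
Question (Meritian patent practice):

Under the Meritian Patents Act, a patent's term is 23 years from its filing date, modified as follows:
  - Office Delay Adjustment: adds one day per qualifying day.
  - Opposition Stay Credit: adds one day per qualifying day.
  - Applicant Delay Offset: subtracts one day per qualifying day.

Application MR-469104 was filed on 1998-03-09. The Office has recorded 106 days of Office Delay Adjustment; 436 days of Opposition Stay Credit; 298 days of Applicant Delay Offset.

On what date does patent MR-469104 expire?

Base term: filing date + 23 years → 9 March 2021.
Office Delay Adjustment: +106 days → 23 June 2021.
Opposition Stay Credit: +436 days → 2 September 2022.
Applicant Delay Offset: −298 days → 8 November 2021.

2021-11-08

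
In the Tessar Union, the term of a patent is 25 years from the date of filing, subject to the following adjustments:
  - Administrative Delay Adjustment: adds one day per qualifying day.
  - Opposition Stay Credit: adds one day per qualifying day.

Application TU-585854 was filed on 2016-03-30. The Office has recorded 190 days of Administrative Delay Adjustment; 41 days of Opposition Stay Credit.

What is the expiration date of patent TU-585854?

Base term: filing date + 25 years → 30 March 2041.
Administrative Delay Adjustment: +190 days → 6 October 2041.
Opposition Stay Credit: +41 days → 16 November 2041.

November 16, 2041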